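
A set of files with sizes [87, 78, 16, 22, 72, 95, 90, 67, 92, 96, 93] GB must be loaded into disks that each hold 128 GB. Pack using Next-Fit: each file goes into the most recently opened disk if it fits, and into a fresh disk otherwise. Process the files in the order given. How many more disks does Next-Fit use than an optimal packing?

0

Next-Fit: [87] [78,16,22] [72] [95] [90] [67] [92] [96] [93] → 9 disks.
9 files exceed 64 GB (half the capacity), and no two of those can share a disk, so at least 9 disks are needed.
So 9 is already optimal.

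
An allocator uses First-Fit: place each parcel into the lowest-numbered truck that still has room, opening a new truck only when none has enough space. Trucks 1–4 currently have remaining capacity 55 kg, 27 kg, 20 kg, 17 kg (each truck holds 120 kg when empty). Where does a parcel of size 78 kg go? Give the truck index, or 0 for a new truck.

0

No truck has ≥ 78 kg free, so a new truck is opened.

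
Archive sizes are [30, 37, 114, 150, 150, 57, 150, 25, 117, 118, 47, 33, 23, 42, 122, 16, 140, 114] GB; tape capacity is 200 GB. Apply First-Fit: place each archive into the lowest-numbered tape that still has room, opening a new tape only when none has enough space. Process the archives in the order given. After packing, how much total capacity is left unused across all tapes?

315

30 GB → tape 1 (remaining 170 GB)
37 GB → tape 1 (remaining 133 GB)
114 GB → tape 1 (remaining 19 GB)
150 GB → tape 2 (remaining 50 GB)
150 GB → tape 3 (remaining 50 GB)
57 GB → tape 4 (remaining 143 GB)
150 GB → tape 5 (remaining 50 GB)
25 GB → tape 2 (remaining 25 GB)
117 GB → tape 4 (remaining 26 GB)
118 GB → tape 6 (remaining 82 GB)
47 GB → tape 3 (remaining 3 GB)
33 GB → tape 5 (remaining 17 GB)
23 GB → tape 2 (remaining 2 GB)
42 GB → tape 6 (remaining 40 GB)
122 GB → tape 7 (remaining 78 GB)
16 GB → tape 1 (remaining 3 GB)
140 GB → tape 8 (remaining 60 GB)
114 GB → tape 9 (remaining 86 GB)
9 tapes × 200 GB = 1800 GB; used 1485 GB; unused 315 GB.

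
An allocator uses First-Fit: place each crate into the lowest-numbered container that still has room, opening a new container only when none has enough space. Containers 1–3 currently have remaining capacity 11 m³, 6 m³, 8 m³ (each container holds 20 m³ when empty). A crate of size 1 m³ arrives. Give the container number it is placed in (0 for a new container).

1

Containers with room: container 1 (11 m³), container 2 (6 m³), container 3 (8 m³).
The first with room is container 1.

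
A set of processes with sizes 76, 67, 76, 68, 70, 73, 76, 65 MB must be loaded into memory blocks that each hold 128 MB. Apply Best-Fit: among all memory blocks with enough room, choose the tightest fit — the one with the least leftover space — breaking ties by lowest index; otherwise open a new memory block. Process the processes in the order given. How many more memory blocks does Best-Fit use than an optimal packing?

Best-Fit: [76] [67] [76] [68] [70] [73] [76] [65] → 8 memory blocks.
8 processes exceed 64 MB (half the capacity), and no two of those can share a memory block, so at least 8 memory blocks are needed.
So 8 is already optimal.

0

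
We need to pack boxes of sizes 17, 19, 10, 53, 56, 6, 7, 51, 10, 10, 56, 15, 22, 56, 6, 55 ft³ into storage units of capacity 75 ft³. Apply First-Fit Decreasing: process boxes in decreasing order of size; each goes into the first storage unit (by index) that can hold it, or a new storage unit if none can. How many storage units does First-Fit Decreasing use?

7 storage units

Sorted descending: 56, 56, 56, 55, 53, 51, 22, 19, 17, 15, 10, 10, 10, 7, 6, 6.
56 ft³ → storage unit 1 (remaining 19 ft³)
56 ft³ → storage unit 2 (remaining 19 ft³)
56 ft³ → storage unit 3 (remaining 19 ft³)
55 ft³ → storage unit 4 (remaining 20 ft³)
53 ft³ → storage unit 5 (remaining 22 ft³)
51 ft³ → storage unit 6 (remaining 24 ft³)
22 ft³ → storage unit 5 (remaining 0 ft³)
19 ft³ → storage unit 1 (remaining 0 ft³)
17 ft³ → storage unit 2 (remaining 2 ft³)
15 ft³ → storage unit 3 (remaining 4 ft³)
10 ft³ → storage unit 4 (remaining 10 ft³)
10 ft³ → storage unit 4 (remaining 0 ft³)
10 ft³ → storage unit 6 (remaining 14 ft³)
7 ft³ → storage unit 6 (remaining 7 ft³)
6 ft³ → storage unit 6 (remaining 1 ft³)
6 ft³ → storage unit 7 (remaining 69 ft³)
Final storage units: [56,19] [56,17] [56,15] [55,10,10] [53,22] [51,10,7,6] [6].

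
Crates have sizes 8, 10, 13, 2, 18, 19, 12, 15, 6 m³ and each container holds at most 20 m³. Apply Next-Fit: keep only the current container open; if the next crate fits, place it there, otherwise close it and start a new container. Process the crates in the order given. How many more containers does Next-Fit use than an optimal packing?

Next-Fit: [8,10] [13,2] [18] [19] [12] [15] [6] → 7 containers.
Total size 103 m³; any packing needs at least ⌈103/20⌉ = 6 containers.
An optimal packing achieves that bound: [19] [18,2] [15] [13,6] [12,8] [10] → 6 containers.
Excess: 7 − 6 = 1.

1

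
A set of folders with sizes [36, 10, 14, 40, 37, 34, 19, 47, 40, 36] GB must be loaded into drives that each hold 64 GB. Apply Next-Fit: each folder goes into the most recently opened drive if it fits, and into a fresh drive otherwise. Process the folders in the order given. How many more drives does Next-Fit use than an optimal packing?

0

Next-Fit: [36,10,14] [40] [37] [34,19] [47] [40] [36] → 7 drives.
7 folders exceed 32 GB (half the capacity), and no two of those can share a drive, so at least 7 drives are needed.
So 7 is already optimal.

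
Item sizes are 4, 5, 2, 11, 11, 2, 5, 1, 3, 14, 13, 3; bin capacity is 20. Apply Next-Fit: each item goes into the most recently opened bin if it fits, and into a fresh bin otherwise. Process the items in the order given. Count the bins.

Put 4 in bin 1; 16 remain.
Put 5 in bin 1; 11 remain.
Put 2 in bin 1; 9 remain.
Put 11 in bin 2; 9 remain.
Put 11 in bin 3; 9 remain.
Put 2 in bin 3; 7 remain.
Put 5 in bin 3; 2 remain.
Put 1 in bin 3; 1 remain.
Put 3 in bin 4; 17 remain.
Put 14 in bin 4; 3 remain.
Put 13 in bin 5; 7 remain.
Put 3 in bin 5; 4 remain.

5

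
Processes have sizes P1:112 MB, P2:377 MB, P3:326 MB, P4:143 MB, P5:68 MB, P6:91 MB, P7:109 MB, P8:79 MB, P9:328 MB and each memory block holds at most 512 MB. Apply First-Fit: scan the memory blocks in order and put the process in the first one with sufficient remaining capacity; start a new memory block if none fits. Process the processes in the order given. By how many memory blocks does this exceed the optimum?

0

First-Fit: [112,377] [326,143] [68,91,109,79] [328] → 4 memory blocks.
Total size 1633 MB; any packing needs at least ⌈1633/512⌉ = 4 memory blocks.
So 4 is already optimal.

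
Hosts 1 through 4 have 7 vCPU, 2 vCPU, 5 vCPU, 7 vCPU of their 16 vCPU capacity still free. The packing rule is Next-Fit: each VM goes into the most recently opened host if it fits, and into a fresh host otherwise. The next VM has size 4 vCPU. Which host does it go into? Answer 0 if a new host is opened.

Next-Fit only looks at host 4, which has 7 vCPU free.
4 vCPU fits there.

4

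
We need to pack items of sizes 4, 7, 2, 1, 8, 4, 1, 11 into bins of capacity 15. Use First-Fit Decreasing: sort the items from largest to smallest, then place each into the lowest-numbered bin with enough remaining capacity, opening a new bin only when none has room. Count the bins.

3

Sorted descending: 11, 8, 7, 4, 4, 2, 1, 1.
bin 1: place 11, 4 left
bin 2: place 8, 7 left
bin 2: place 7, 0 left
bin 1: place 4, 0 left
bin 3: place 4, 11 left
bin 3: place 2, 9 left
bin 3: place 1, 8 left
bin 3: place 1, 7 left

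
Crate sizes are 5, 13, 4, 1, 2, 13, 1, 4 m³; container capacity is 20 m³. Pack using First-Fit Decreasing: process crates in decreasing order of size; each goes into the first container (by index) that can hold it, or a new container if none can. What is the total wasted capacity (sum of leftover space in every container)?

Sorted descending: 13, 13, 5, 4, 4, 2, 1, 1.
13 m³ → container 1 (remaining 7 m³)
13 m³ → container 2 (remaining 7 m³)
5 m³ → container 1 (remaining 2 m³)
4 m³ → container 2 (remaining 3 m³)
4 m³ → container 3 (remaining 16 m³)
2 m³ → container 1 (remaining 0 m³)
1 m³ → container 2 (remaining 2 m³)
1 m³ → container 2 (remaining 1 m³)
3 containers × 20 m³ = 60 m³; used 43 m³; unused 17 m³.

17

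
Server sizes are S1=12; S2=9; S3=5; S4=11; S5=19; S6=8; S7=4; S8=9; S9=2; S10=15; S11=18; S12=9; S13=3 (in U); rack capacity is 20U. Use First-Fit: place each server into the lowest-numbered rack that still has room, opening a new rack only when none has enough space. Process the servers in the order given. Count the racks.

Put S1 (12U) in rack 1; 8U remain.
Put S2 (9U) in rack 2; 11U remain.
Put S3 (5U) in rack 1; 3U remain.
Put S4 (11U) in rack 2; 0U remain.
Put S5 (19U) in rack 3; 1U remain.
Put S6 (8U) in rack 4; 12U remain.
Put S7 (4U) in rack 4; 8U remain.
Put S8 (9U) in rack 5; 11U remain.
Put S9 (2U) in rack 1; 1U remain.
Put S10 (15U) in rack 6; 5U remain.
Put S11 (18U) in rack 7; 2U remain.
Put S12 (9U) in rack 5; 2U remain.
Put S13 (3U) in rack 4; 5U remain.

7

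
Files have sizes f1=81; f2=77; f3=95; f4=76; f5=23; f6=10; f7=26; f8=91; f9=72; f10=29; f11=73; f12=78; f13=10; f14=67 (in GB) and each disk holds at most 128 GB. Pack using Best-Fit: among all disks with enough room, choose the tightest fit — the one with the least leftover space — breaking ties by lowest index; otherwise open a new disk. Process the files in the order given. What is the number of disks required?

9

f1 (81 GB) → disk 1 (remaining 47 GB)
f2 (77 GB) → disk 2 (remaining 51 GB)
f3 (95 GB) → disk 3 (remaining 33 GB)
f4 (76 GB) → disk 4 (remaining 52 GB)
f5 (23 GB) → disk 3 (remaining 10 GB)
f6 (10 GB) → disk 3 (remaining 0 GB)
f7 (26 GB) → disk 1 (remaining 21 GB)
f8 (91 GB) → disk 5 (remaining 37 GB)
f9 (72 GB) → disk 6 (remaining 56 GB)
f10 (29 GB) → disk 5 (remaining 8 GB)
f11 (73 GB) → disk 7 (remaining 55 GB)
f12 (78 GB) → disk 8 (remaining 50 GB)
f13 (10 GB) → disk 1 (remaining 11 GB)
f14 (67 GB) → disk 9 (remaining 61 GB)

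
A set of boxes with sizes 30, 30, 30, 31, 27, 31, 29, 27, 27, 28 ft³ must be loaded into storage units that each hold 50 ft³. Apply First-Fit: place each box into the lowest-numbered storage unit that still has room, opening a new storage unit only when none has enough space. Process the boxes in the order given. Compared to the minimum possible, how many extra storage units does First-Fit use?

0

First-Fit: [30] [30] [30] [31] [27] [31] [29] [27] [27] [28] → 10 storage units.
10 boxes exceed 25 ft³ (half the capacity), and no two of those can share a storage unit, so at least 10 storage units are needed.
So 10 is already optimal.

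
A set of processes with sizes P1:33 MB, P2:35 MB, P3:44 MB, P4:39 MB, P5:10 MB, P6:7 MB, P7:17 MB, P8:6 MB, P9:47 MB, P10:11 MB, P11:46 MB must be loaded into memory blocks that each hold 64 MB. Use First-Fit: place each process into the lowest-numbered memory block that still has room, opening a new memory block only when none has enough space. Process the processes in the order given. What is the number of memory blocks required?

6 memory blocks

P1 (33 MB) → memory block 1 (remaining 31 MB)
P2 (35 MB) → memory block 2 (remaining 29 MB)
P3 (44 MB) → memory block 3 (remaining 20 MB)
P4 (39 MB) → memory block 4 (remaining 25 MB)
P5 (10 MB) → memory block 1 (remaining 21 MB)
P6 (7 MB) → memory block 1 (remaining 14 MB)
P7 (17 MB) → memory block 2 (remaining 12 MB)
P8 (6 MB) → memory block 1 (remaining 8 MB)
P9 (47 MB) → memory block 5 (remaining 17 MB)
P10 (11 MB) → memory block 2 (remaining 1 MB)
P11 (46 MB) → memory block 6 (remaining 18 MB)
Final memory blocks: [33,10,7,6] [35,17,11] [44] [39] [47] [46].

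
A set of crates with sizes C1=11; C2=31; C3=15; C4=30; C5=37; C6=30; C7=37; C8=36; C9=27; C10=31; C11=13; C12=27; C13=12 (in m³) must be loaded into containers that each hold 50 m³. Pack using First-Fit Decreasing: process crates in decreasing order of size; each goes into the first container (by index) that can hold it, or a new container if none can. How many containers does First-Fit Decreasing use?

Sorted descending: 37, 37, 36, 31, 31, 30, 30, 27, 27, 15, 13, 12, 11.
Put 37 m³ in container 1; 13 m³ remain.
Put 37 m³ in container 2; 13 m³ remain.
Put 36 m³ in container 3; 14 m³ remain.
Put 31 m³ in container 4; 19 m³ remain.
Put 31 m³ in container 5; 19 m³ remain.
Put 30 m³ in container 6; 20 m³ remain.
Put 30 m³ in container 7; 20 m³ remain.
Put 27 m³ in container 8; 23 m³ remain.
Put 27 m³ in container 9; 23 m³ remain.
Put 15 m³ in container 4; 4 m³ remain.
Put 13 m³ in container 1; 0 m³ remain.
Put 12 m³ in container 2; 1 m³ remain.
Put 11 m³ in container 3; 3 m³ remain.
Final containers: [37,13] [37,12] [36,11] [31,15] [31] [30] [30] [27] [27].

9 containers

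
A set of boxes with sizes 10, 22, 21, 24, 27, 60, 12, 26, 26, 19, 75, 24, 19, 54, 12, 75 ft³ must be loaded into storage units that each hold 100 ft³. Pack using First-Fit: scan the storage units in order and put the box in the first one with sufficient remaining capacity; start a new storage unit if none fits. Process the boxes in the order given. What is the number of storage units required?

6

storage unit 1: place 10 ft³, 90 ft³ left
storage unit 1: place 22 ft³, 68 ft³ left
storage unit 1: place 21 ft³, 47 ft³ left
storage unit 1: place 24 ft³, 23 ft³ left
storage unit 2: place 27 ft³, 73 ft³ left
storage unit 2: place 60 ft³, 13 ft³ left
storage unit 1: place 12 ft³, 11 ft³ left
storage unit 3: place 26 ft³, 74 ft³ left
storage unit 3: place 26 ft³, 48 ft³ left
storage unit 3: place 19 ft³, 29 ft³ left
storage unit 4: place 75 ft³, 25 ft³ left
storage unit 3: place 24 ft³, 5 ft³ left
storage unit 4: place 19 ft³, 6 ft³ left
storage unit 5: place 54 ft³, 46 ft³ left
storage unit 2: place 12 ft³, 1 ft³ left
storage unit 6: place 75 ft³, 25 ft³ left
Final storage units: [10,22,21,24,12] [27,60,12] [26,26,19,24] [75,19] [54] [75].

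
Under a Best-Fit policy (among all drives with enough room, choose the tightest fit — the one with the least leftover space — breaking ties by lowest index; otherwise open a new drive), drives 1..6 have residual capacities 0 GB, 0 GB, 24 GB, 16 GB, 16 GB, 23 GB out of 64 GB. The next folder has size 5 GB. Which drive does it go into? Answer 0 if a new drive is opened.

Drives with room: drive 3 (24 GB), drive 4 (16 GB), drive 5 (16 GB), drive 6 (23 GB).
Tightest fit is drive 4 with 16 GB free.

4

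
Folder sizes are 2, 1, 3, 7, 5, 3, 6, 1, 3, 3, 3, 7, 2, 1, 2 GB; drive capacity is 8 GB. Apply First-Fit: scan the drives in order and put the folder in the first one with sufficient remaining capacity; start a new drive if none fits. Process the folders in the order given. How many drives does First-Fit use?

7

drive 1: place 2 GB, 6 GB left
drive 1: place 1 GB, 5 GB left
drive 1: place 3 GB, 2 GB left
drive 2: place 7 GB, 1 GB left
drive 3: place 5 GB, 3 GB left
drive 3: place 3 GB, 0 GB left
drive 4: place 6 GB, 2 GB left
drive 1: place 1 GB, 1 GB left
drive 5: place 3 GB, 5 GB left
drive 5: place 3 GB, 2 GB left
drive 6: place 3 GB, 5 GB left
drive 7: place 7 GB, 1 GB left
drive 4: place 2 GB, 0 GB left
drive 1: place 1 GB, 0 GB left
drive 5: place 2 GB, 0 GB left
Final drives: [2,1,3,1,1] [7] [5,3] [6,2] [3,3,2] [3] [7].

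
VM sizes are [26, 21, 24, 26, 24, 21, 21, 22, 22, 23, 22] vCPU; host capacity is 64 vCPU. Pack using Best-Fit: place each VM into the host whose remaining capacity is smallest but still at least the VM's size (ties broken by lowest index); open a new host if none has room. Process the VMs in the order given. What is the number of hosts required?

6 hosts

26 vCPU → host 1 (remaining 38 vCPU)
21 vCPU → host 1 (remaining 17 vCPU)
24 vCPU → host 2 (remaining 40 vCPU)
26 vCPU → host 2 (remaining 14 vCPU)
24 vCPU → host 3 (remaining 40 vCPU)
21 vCPU → host 3 (remaining 19 vCPU)
21 vCPU → host 4 (remaining 43 vCPU)
22 vCPU → host 4 (remaining 21 vCPU)
22 vCPU → host 5 (remaining 42 vCPU)
23 vCPU → host 5 (remaining 19 vCPU)
22 vCPU → host 6 (remaining 42 vCPU)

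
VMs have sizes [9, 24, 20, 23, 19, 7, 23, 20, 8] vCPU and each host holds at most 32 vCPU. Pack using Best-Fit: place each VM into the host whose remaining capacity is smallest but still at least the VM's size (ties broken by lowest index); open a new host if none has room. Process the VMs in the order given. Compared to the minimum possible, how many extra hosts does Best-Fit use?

Best-Fit: [9,20] [24,7] [23,8] [19] [23] [20] → 6 hosts.
6 VMs exceed 16 vCPU (half the capacity), and no two of those can share a host, so at least 6 hosts are needed.
So 6 is already optimal.

0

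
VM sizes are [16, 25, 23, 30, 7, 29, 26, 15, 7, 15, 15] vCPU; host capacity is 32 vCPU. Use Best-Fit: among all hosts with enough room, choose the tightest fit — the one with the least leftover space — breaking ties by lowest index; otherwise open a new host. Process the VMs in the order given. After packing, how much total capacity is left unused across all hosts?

Put 16 vCPU in host 1; 16 vCPU remain.
Put 25 vCPU in host 2; 7 vCPU remain.
Put 23 vCPU in host 3; 9 vCPU remain.
Put 30 vCPU in host 4; 2 vCPU remain.
Put 7 vCPU in host 2; 0 vCPU remain.
Put 29 vCPU in host 5; 3 vCPU remain.
Put 26 vCPU in host 6; 6 vCPU remain.
Put 15 vCPU in host 1; 1 vCPU remain.
Put 7 vCPU in host 3; 2 vCPU remain.
Put 15 vCPU in host 7; 17 vCPU remain.
Put 15 vCPU in host 7; 2 vCPU remain.
7 hosts × 32 vCPU = 224 vCPU; used 208 vCPU; unused 16 vCPU.

16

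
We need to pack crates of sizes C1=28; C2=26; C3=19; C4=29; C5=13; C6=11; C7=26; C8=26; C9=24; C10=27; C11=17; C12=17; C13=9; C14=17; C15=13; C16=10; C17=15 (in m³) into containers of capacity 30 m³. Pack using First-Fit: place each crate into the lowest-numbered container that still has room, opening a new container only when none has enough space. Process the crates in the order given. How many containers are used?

12

container 1: place C1 (28 m³), 2 m³ left
container 2: place C2 (26 m³), 4 m³ left
container 3: place C3 (19 m³), 11 m³ left
container 4: place C4 (29 m³), 1 m³ left
container 5: place C5 (13 m³), 17 m³ left
container 3: place C6 (11 m³), 0 m³ left
container 6: place C7 (26 m³), 4 m³ left
container 7: place C8 (26 m³), 4 m³ left
container 8: place C9 (24 m³), 6 m³ left
container 9: place C10 (27 m³), 3 m³ left
container 5: place C11 (17 m³), 0 m³ left
container 10: place C12 (17 m³), 13 m³ left
container 10: place C13 (9 m³), 4 m³ left
container 11: place C14 (17 m³), 13 m³ left
container 11: place C15 (13 m³), 0 m³ left
container 12: place C16 (10 m³), 20 m³ left
container 12: place C17 (15 m³), 5 m³ left
Final containers: [28] [26] [19,11] [29] [13,17] [26] [26] [24] [27] [17,9] [17,13] [10,15].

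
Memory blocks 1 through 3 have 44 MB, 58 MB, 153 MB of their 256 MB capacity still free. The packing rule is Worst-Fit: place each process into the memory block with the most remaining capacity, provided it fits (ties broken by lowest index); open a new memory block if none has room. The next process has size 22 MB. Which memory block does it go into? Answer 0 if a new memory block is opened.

Memory blocks with room: memory block 1 (44 MB), memory block 2 (58 MB), memory block 3 (153 MB).
Most room is memory block 3 with 153 MB free.

3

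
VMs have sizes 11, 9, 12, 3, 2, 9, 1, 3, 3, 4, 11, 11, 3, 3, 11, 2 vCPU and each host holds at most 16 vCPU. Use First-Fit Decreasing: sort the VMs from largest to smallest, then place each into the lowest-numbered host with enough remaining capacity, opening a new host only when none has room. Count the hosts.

7 hosts

Sorted descending: 12, 11, 11, 11, 11, 9, 9, 4, 3, 3, 3, 3, 3, 2, 2, 1.
Put 12 vCPU in host 1; 4 vCPU remain.
Put 11 vCPU in host 2; 5 vCPU remain.
Put 11 vCPU in host 3; 5 vCPU remain.
Put 11 vCPU in host 4; 5 vCPU remain.
Put 11 vCPU in host 5; 5 vCPU remain.
Put 9 vCPU in host 6; 7 vCPU remain.
Put 9 vCPU in host 7; 7 vCPU remain.
Put 4 vCPU in host 1; 0 vCPU remain.
Put 3 vCPU in host 2; 2 vCPU remain.
Put 3 vCPU in host 3; 2 vCPU remain.
Put 3 vCPU in host 4; 2 vCPU remain.
Put 3 vCPU in host 5; 2 vCPU remain.
Put 3 vCPU in host 6; 4 vCPU remain.
Put 2 vCPU in host 2; 0 vCPU remain.
Put 2 vCPU in host 3; 0 vCPU remain.
Put 1 vCPU in host 4; 1 vCPU remain.
Final hosts: [12,4] [11,3,2] [11,3,2] [11,3,1] [11,3] [9,3] [9].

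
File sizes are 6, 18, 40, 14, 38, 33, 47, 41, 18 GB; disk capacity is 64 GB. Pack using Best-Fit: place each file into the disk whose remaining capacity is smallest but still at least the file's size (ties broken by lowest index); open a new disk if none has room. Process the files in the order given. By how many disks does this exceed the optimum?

0

Best-Fit: [6,18,40] [14,38] [33] [47] [41,18] → 5 disks.
5 files exceed 32 GB (half the capacity), and no two of those can share a disk, so at least 5 disks are needed.
So 5 is already optimal.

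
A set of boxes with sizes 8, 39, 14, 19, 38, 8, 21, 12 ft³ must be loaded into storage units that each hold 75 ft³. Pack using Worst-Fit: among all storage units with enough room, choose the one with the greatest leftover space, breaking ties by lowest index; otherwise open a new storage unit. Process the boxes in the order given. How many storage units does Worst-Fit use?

Put 8 ft³ in storage unit 1; 67 ft³ remain.
Put 39 ft³ in storage unit 1; 28 ft³ remain.
Put 14 ft³ in storage unit 1; 14 ft³ remain.
Put 19 ft³ in storage unit 2; 56 ft³ remain.
Put 38 ft³ in storage unit 2; 18 ft³ remain.
Put 8 ft³ in storage unit 2; 10 ft³ remain.
Put 21 ft³ in storage unit 3; 54 ft³ remain.
Put 12 ft³ in storage unit 3; 42 ft³ remain.

3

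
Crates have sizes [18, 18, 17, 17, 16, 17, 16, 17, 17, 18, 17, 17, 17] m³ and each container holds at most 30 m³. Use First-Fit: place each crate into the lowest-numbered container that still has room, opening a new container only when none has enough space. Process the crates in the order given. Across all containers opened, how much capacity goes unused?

container 1: place 18 m³, 12 m³ left
container 2: place 18 m³, 12 m³ left
container 3: place 17 m³, 13 m³ left
container 4: place 17 m³, 13 m³ left
container 5: place 16 m³, 14 m³ left
container 6: place 17 m³, 13 m³ left
container 7: place 16 m³, 14 m³ left
container 8: place 17 m³, 13 m³ left
container 9: place 17 m³, 13 m³ left
container 10: place 18 m³, 12 m³ left
container 11: place 17 m³, 13 m³ left
container 12: place 17 m³, 13 m³ left
container 13: place 17 m³, 13 m³ left
13 containers × 30 m³ = 390 m³; used 222 m³; unused 168 m³.

168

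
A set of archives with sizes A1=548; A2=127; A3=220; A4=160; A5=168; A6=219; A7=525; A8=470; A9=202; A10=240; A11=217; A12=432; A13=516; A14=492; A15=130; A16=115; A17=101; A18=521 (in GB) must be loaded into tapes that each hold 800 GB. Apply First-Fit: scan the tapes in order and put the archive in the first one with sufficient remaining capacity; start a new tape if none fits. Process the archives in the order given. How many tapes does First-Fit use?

8

Put A1 (548 GB) in tape 1; 252 GB remain.
Put A2 (127 GB) in tape 1; 125 GB remain.
Put A3 (220 GB) in tape 2; 580 GB remain.
Put A4 (160 GB) in tape 2; 420 GB remain.
Put A5 (168 GB) in tape 2; 252 GB remain.
Put A6 (219 GB) in tape 2; 33 GB remain.
Put A7 (525 GB) in tape 3; 275 GB remain.
Put A8 (470 GB) in tape 4; 330 GB remain.
Put A9 (202 GB) in tape 3; 73 GB remain.
Put A10 (240 GB) in tape 4; 90 GB remain.
Put A11 (217 GB) in tape 5; 583 GB remain.
Put A12 (432 GB) in tape 5; 151 GB remain.
Put A13 (516 GB) in tape 6; 284 GB remain.
Put A14 (492 GB) in tape 7; 308 GB remain.
Put A15 (130 GB) in tape 5; 21 GB remain.
Put A16 (115 GB) in tape 1; 10 GB remain.
Put A17 (101 GB) in tape 6; 183 GB remain.
Put A18 (521 GB) in tape 8; 279 GB remain.
Final tapes: [548,127,115] [220,160,168,219] [525,202] [470,240] [217,432,130] [516,101] [492] [521].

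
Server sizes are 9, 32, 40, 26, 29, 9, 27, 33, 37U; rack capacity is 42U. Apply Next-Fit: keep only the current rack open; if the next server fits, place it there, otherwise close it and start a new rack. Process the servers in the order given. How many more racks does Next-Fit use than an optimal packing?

0

Next-Fit: [9,32] [40] [26] [29,9] [27] [33] [37] → 7 racks.
7 servers exceed 21U (half the capacity), and no two of those can share a rack, so at least 7 racks are needed.
So 7 is already optimal.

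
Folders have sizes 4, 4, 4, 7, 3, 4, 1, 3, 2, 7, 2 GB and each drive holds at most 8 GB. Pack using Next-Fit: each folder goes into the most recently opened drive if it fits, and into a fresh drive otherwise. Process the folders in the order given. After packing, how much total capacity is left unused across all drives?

15

drive 1: place 4 GB, 4 GB left
drive 1: place 4 GB, 0 GB left
drive 2: place 4 GB, 4 GB left
drive 3: place 7 GB, 1 GB left
drive 4: place 3 GB, 5 GB left
drive 4: place 4 GB, 1 GB left
drive 4: place 1 GB, 0 GB left
drive 5: place 3 GB, 5 GB left
drive 5: place 2 GB, 3 GB left
drive 6: place 7 GB, 1 GB left
drive 7: place 2 GB, 6 GB left
7 drives × 8 GB = 56 GB; used 41 GB; unused 15 GB.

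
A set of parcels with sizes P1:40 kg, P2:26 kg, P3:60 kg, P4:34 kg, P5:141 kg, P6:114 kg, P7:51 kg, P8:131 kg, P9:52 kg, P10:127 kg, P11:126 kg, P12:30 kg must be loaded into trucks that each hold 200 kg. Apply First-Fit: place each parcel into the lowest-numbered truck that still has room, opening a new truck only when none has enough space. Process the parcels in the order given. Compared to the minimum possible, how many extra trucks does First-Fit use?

1

First-Fit: [40,26,60,34,30] [141,51] [114,52] [131] [127] [126] → 6 trucks.
Total size 932 kg; any packing needs at least ⌈932/200⌉ = 5 trucks.
An optimal packing achieves that bound: [141,52] [131,60] [127,51] [126,40,34] [114,30,26] → 5 trucks.
Excess: 6 − 5 = 1.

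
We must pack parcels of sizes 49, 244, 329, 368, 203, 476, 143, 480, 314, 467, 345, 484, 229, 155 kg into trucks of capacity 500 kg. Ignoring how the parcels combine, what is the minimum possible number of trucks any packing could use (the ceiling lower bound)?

9

Total size = 49 + 244 + 329 + 368 + 203 + 476 + 143 + 480 + 314 + 467 + 345 + 484 + 229 + 155 = 4286 kg.
⌈4286 / 500⌉ = 9.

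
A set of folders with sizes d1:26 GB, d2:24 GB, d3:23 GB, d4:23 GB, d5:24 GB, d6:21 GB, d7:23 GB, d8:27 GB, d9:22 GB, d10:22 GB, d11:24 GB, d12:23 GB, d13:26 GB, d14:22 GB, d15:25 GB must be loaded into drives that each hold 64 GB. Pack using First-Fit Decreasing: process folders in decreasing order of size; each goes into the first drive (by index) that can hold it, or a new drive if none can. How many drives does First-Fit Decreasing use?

8 drives

Sorted descending: 27, 26, 26, 25, 24, 24, 24, 23, 23, 23, 23, 22, 22, 22, 21.
27 GB → drive 1 (remaining 37 GB)
26 GB → drive 1 (remaining 11 GB)
26 GB → drive 2 (remaining 38 GB)
25 GB → drive 2 (remaining 13 GB)
24 GB → drive 3 (remaining 40 GB)
24 GB → drive 3 (remaining 16 GB)
24 GB → drive 4 (remaining 40 GB)
23 GB → drive 4 (remaining 17 GB)
23 GB → drive 5 (remaining 41 GB)
23 GB → drive 5 (remaining 18 GB)
23 GB → drive 6 (remaining 41 GB)
22 GB → drive 6 (remaining 19 GB)
22 GB → drive 7 (remaining 42 GB)
22 GB → drive 7 (remaining 20 GB)
21 GB → drive 8 (remaining 43 GB)
Final drives: [27,26] [26,25] [24,24] [24,23] [23,23] [23,22] [22,22] [21].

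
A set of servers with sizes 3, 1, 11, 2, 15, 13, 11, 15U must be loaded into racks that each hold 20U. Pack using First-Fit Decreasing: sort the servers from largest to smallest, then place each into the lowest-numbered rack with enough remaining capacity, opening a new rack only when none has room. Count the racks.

5 racks

Sorted descending: 15, 15, 13, 11, 11, 3, 2, 1.
Put 15U in rack 1; 5U remain.
Put 15U in rack 2; 5U remain.
Put 13U in rack 3; 7U remain.
Put 11U in rack 4; 9U remain.
Put 11U in rack 5; 9U remain.
Put 3U in rack 1; 2U remain.
Put 2U in rack 1; 0U remain.
Put 1U in rack 2; 4U remain.
Final racks: [15,3,2] [15,1] [13] [11] [11].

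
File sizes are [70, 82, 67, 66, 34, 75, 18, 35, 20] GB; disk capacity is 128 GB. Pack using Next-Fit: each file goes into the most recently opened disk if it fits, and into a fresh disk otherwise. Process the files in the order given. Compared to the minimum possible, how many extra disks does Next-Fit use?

1

Next-Fit: [70] [82] [67] [66,34] [75,18,35] [20] → 6 disks.
5 files exceed 64 GB (half the capacity), and no two of those can share a disk, so at least 5 disks are needed.
An optimal packing achieves that bound: [82,35] [75,34,18] [70,20] [67] [66] → 5 disks.
Excess: 6 − 5 = 1.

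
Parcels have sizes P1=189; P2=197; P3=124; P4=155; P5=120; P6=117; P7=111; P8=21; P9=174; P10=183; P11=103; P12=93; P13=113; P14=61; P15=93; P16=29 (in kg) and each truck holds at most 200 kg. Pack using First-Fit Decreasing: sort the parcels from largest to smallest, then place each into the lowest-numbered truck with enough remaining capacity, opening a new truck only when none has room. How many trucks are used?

Sorted descending: 197, 189, 183, 174, 155, 124, 120, 117, 113, 111, 103, 93, 93, 61, 29, 21.
truck 1: place 197 kg, 3 kg left
truck 2: place 189 kg, 11 kg left
truck 3: place 183 kg, 17 kg left
truck 4: place 174 kg, 26 kg left
truck 5: place 155 kg, 45 kg left
truck 6: place 124 kg, 76 kg left
truck 7: place 120 kg, 80 kg left
truck 8: place 117 kg, 83 kg left
truck 9: place 113 kg, 87 kg left
truck 10: place 111 kg, 89 kg left
truck 11: place 103 kg, 97 kg left
truck 11: place 93 kg, 4 kg left
truck 12: place 93 kg, 107 kg left
truck 6: place 61 kg, 15 kg left
truck 5: place 29 kg, 16 kg left
truck 4: place 21 kg, 5 kg left

12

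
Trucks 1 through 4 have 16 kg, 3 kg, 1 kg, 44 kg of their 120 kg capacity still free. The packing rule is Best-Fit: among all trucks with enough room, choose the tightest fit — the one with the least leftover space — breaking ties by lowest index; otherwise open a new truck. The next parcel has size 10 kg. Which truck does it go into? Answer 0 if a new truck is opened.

1

Trucks with room: truck 1 (16 kg), truck 4 (44 kg).
Tightest fit is truck 1 with 16 kg free.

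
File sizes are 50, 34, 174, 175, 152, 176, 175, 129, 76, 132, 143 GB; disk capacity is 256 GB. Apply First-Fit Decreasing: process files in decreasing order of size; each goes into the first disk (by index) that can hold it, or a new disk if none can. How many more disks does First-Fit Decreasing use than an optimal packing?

First-Fit Decreasing: [176,76] [175,50] [175,34] [174] [152] [143] [132] [129] → 8 disks.
8 files exceed 128 GB (half the capacity), and no two of those can share a disk, so at least 8 disks are needed.
So 8 is already optimal.

0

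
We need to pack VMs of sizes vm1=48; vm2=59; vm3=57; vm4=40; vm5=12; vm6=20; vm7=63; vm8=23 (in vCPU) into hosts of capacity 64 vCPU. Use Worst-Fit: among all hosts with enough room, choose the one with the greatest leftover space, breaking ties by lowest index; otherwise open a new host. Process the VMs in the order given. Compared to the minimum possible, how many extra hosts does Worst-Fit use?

0

Worst-Fit: [48] [59] [57] [40,12] [20,23] [63] → 6 hosts.
Total size 322 vCPU; any packing needs at least ⌈322/64⌉ = 6 hosts.
So 6 is already optimal.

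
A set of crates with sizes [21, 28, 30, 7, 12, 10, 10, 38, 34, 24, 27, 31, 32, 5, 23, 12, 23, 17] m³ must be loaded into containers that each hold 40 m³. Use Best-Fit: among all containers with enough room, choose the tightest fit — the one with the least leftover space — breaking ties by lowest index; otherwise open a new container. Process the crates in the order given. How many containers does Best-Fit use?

11 containers

Put 21 m³ in container 1; 19 m³ remain.
Put 28 m³ in container 2; 12 m³ remain.
Put 30 m³ in container 3; 10 m³ remain.
Put 7 m³ in container 3; 3 m³ remain.
Put 12 m³ in container 2; 0 m³ remain.
Put 10 m³ in container 1; 9 m³ remain.
Put 10 m³ in container 4; 30 m³ remain.
Put 38 m³ in container 5; 2 m³ remain.
Put 34 m³ in container 6; 6 m³ remain.
Put 24 m³ in container 4; 6 m³ remain.
Put 27 m³ in container 7; 13 m³ remain.
Put 31 m³ in container 8; 9 m³ remain.
Put 32 m³ in container 9; 8 m³ remain.
Put 5 m³ in container 4; 1 m³ remain.
Put 23 m³ in container 10; 17 m³ remain.
Put 12 m³ in container 7; 1 m³ remain.
Put 23 m³ in container 11; 17 m³ remain.
Put 17 m³ in container 10; 0 m³ remain.
Final containers: [21,10] [28,12] [30,7] [10,24,5] [38] [34] [27,12] [31] [32] [23,17] [23].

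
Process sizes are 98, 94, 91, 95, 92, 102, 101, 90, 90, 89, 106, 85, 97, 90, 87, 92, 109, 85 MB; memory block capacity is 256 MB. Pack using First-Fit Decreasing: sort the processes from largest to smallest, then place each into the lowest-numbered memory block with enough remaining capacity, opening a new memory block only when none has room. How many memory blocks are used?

9 memory blocks

Sorted descending: 109, 106, 102, 101, 98, 97, 95, 94, 92, 92, 91, 90, 90, 90, 89, 87, 85, 85.
109 MB → memory block 1 (remaining 147 MB)
106 MB → memory block 1 (remaining 41 MB)
102 MB → memory block 2 (remaining 154 MB)
101 MB → memory block 2 (remaining 53 MB)
98 MB → memory block 3 (remaining 158 MB)
97 MB → memory block 3 (remaining 61 MB)
95 MB → memory block 4 (remaining 161 MB)
94 MB → memory block 4 (remaining 67 MB)
92 MB → memory block 5 (remaining 164 MB)
92 MB → memory block 5 (remaining 72 MB)
91 MB → memory block 6 (remaining 165 MB)
90 MB → memory block 6 (remaining 75 MB)
90 MB → memory block 7 (remaining 166 MB)
90 MB → memory block 7 (remaining 76 MB)
89 MB → memory block 8 (remaining 167 MB)
87 MB → memory block 8 (remaining 80 MB)
85 MB → memory block 9 (remaining 171 MB)
85 MB → memory block 9 (remaining 86 MB)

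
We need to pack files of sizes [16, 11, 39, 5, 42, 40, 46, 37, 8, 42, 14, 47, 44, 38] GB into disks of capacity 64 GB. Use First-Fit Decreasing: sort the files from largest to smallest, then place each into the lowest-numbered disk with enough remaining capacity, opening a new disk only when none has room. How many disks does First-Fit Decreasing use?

9 disks

Sorted descending: 47, 46, 44, 42, 42, 40, 39, 38, 37, 16, 14, 11, 8, 5.
47 GB → disk 1 (remaining 17 GB)
46 GB → disk 2 (remaining 18 GB)
44 GB → disk 3 (remaining 20 GB)
42 GB → disk 4 (remaining 22 GB)
42 GB → disk 5 (remaining 22 GB)
40 GB → disk 6 (remaining 24 GB)
39 GB → disk 7 (remaining 25 GB)
38 GB → disk 8 (remaining 26 GB)
37 GB → disk 9 (remaining 27 GB)
16 GB → disk 1 (remaining 1 GB)
14 GB → disk 2 (remaining 4 GB)
11 GB → disk 3 (remaining 9 GB)
8 GB → disk 3 (remaining 1 GB)
5 GB → disk 4 (remaining 17 GB)
Final disks: [47,16] [46,14] [44,11,8] [42,5] [42] [40] [39] [38] [37].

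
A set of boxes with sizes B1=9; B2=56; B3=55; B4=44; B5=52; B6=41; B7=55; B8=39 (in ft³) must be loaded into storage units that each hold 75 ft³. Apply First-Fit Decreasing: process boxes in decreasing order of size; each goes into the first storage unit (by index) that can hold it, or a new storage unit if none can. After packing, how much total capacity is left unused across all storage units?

Sorted descending: 56, 55, 55, 52, 44, 41, 39, 9.
storage unit 1: place 56 ft³, 19 ft³ left
storage unit 2: place 55 ft³, 20 ft³ left
storage unit 3: place 55 ft³, 20 ft³ left
storage unit 4: place 52 ft³, 23 ft³ left
storage unit 5: place 44 ft³, 31 ft³ left
storage unit 6: place 41 ft³, 34 ft³ left
storage unit 7: place 39 ft³, 36 ft³ left
storage unit 1: place 9 ft³, 10 ft³ left
7 storage units × 75 ft³ = 525 ft³; used 351 ft³; unused 174 ft³.

174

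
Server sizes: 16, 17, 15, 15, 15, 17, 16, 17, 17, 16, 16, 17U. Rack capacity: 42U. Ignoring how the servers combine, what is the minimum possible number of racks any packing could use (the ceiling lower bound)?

5 racks

Total size = 16 + 17 + 15 + 15 + 15 + 17 + 16 + 17 + 17 + 16 + 16 + 17 = 194U.
⌈194 / 42⌉ = 5.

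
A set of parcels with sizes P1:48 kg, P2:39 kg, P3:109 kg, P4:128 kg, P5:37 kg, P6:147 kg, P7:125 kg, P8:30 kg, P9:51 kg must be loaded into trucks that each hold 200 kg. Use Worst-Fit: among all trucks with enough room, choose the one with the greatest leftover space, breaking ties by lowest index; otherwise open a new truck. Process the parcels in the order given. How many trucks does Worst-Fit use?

4 trucks

Put P1 (48 kg) in truck 1; 152 kg remain.
Put P2 (39 kg) in truck 1; 113 kg remain.
Put P3 (109 kg) in truck 1; 4 kg remain.
Put P4 (128 kg) in truck 2; 72 kg remain.
Put P5 (37 kg) in truck 2; 35 kg remain.
Put P6 (147 kg) in truck 3; 53 kg remain.
Put P7 (125 kg) in truck 4; 75 kg remain.
Put P8 (30 kg) in truck 4; 45 kg remain.
Put P9 (51 kg) in truck 3; 2 kg remain.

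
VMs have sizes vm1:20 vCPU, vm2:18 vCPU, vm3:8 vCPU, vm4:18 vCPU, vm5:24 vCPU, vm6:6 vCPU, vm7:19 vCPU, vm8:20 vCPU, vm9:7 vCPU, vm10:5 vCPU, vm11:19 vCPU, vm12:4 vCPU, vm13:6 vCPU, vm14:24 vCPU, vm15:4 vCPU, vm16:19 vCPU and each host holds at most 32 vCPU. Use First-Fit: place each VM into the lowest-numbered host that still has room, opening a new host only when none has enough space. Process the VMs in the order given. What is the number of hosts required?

9 hosts

Put vm1 (20 vCPU) in host 1; 12 vCPU remain.
Put vm2 (18 vCPU) in host 2; 14 vCPU remain.
Put vm3 (8 vCPU) in host 1; 4 vCPU remain.
Put vm4 (18 vCPU) in host 3; 14 vCPU remain.
Put vm5 (24 vCPU) in host 4; 8 vCPU remain.
Put vm6 (6 vCPU) in host 2; 8 vCPU remain.
Put vm7 (19 vCPU) in host 5; 13 vCPU remain.
Put vm8 (20 vCPU) in host 6; 12 vCPU remain.
Put vm9 (7 vCPU) in host 2; 1 vCPU remain.
Put vm10 (5 vCPU) in host 3; 9 vCPU remain.
Put vm11 (19 vCPU) in host 7; 13 vCPU remain.
Put vm12 (4 vCPU) in host 1; 0 vCPU remain.
Put vm13 (6 vCPU) in host 3; 3 vCPU remain.
Put vm14 (24 vCPU) in host 8; 8 vCPU remain.
Put vm15 (4 vCPU) in host 4; 4 vCPU remain.
Put vm16 (19 vCPU) in host 9; 13 vCPU remain.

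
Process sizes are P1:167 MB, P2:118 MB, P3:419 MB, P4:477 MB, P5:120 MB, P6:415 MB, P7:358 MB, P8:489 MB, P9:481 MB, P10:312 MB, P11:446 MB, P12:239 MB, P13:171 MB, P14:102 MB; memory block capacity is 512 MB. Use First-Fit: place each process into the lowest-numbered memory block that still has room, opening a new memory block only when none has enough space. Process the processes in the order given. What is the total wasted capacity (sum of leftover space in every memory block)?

Put P1 (167 MB) in memory block 1; 345 MB remain.
Put P2 (118 MB) in memory block 1; 227 MB remain.
Put P3 (419 MB) in memory block 2; 93 MB remain.
Put P4 (477 MB) in memory block 3; 35 MB remain.
Put P5 (120 MB) in memory block 1; 107 MB remain.
Put P6 (415 MB) in memory block 4; 97 MB remain.
Put P7 (358 MB) in memory block 5; 154 MB remain.
Put P8 (489 MB) in memory block 6; 23 MB remain.
Put P9 (481 MB) in memory block 7; 31 MB remain.
Put P10 (312 MB) in memory block 8; 200 MB remain.
Put P11 (446 MB) in memory block 9; 66 MB remain.
Put P12 (239 MB) in memory block 10; 273 MB remain.
Put P13 (171 MB) in memory block 8; 29 MB remain.
Put P14 (102 MB) in memory block 1; 5 MB remain.
10 memory blocks × 512 MB = 5120 MB; used 4314 MB; unused 806 MB.

806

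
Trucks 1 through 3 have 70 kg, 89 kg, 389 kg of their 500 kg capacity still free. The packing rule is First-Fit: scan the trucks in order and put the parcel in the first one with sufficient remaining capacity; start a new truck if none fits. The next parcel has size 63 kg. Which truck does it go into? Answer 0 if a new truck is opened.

Trucks with room: truck 1 (70 kg), truck 2 (89 kg), truck 3 (389 kg).
The first with room is truck 1.

1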